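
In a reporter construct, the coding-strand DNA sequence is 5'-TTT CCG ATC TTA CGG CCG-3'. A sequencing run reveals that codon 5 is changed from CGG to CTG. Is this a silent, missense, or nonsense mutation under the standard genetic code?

missense

Position 14 falls in codon 5: CGG → Arg.
After the substitution the codon is CTG → Leu.
Arg ≠ Leu, so this is a missense mutation.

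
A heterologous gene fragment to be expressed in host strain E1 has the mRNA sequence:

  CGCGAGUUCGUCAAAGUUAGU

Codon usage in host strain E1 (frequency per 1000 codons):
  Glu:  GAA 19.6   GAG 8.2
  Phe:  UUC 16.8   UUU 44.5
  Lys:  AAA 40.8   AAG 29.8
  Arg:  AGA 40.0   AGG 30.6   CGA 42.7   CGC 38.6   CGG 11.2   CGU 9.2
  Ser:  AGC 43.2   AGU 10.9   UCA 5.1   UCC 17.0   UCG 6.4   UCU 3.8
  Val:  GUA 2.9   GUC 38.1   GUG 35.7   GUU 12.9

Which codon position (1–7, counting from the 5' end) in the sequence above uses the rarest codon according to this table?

Codon 1 CGC (Arg): 38.6 per 1000.
Codon 2 GAG (Glu): 8.2 per 1000.
Codon 3 UUC (Phe): 16.8 per 1000.
Codon 4 GUC (Val): 38.1 per 1000.
Codon 5 AAA (Lys): 40.8 per 1000.
Codon 6 GUU (Val): 12.9 per 1000.
Codon 7 AGU (Ser): 10.9 per 1000.
Lowest frequency is 8.2 at codon 2.

2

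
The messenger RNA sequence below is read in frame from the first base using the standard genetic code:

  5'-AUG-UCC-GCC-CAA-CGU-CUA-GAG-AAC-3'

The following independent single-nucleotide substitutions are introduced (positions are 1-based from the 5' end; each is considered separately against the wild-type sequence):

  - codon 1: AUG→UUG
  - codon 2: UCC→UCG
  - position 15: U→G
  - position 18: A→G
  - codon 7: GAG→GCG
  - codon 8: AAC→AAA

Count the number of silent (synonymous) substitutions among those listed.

Codon 1: AUG (Met) → UUG (Leu) — missense.
Codon 2: UCC (Ser) → UCG (Ser) — synonymous.
Codon 5: CGU (Arg) → CGG (Arg) — synonymous.
Codon 6: CUA (Leu) → CUG (Leu) — synonymous.
Codon 7: GAG (Glu) → GCG (Ala) — missense.
Codon 8: AAC (Asn) → AAA (Lys) — missense.
Synonymous: 3 of 6.

3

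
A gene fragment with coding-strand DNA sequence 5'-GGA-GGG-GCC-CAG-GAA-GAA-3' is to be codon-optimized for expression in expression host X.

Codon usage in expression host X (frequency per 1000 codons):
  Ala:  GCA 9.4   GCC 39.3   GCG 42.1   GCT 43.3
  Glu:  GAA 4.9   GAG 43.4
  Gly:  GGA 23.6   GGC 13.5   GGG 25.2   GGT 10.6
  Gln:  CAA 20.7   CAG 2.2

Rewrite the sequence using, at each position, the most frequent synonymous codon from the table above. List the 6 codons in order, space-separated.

Codon 1 (Gly): best is GGG at 25.2.
Codon 2 (Gly): best is GGG at 25.2.
Codon 3 (Ala): best is GCT at 43.3.
Codon 4 (Gln): best is CAA at 20.7.
Codon 5 (Glu): best is GAG at 43.4.
Codon 6 (Glu): best is GAG at 43.4.

GGG GGG GCT CAA GAG GAG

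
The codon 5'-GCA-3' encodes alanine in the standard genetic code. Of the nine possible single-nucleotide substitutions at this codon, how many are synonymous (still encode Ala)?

3

Position 1: none → 0 synonymous.
Position 2: none → 0 synonymous.
Position 3: GCU, GCC, GCG → 3 synonymous.
Total: 0 + 0 + 3 = 3.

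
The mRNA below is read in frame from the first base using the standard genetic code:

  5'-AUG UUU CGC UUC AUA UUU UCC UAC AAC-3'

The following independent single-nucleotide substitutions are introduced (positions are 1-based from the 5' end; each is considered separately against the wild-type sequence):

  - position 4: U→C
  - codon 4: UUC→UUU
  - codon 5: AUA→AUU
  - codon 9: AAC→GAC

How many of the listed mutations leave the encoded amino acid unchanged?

Codon 2: UUU (Phe) → CUU (Leu) — missense.
Codon 4: UUC (Phe) → UUU (Phe) — synonymous.
Codon 5: AUA (Ile) → AUU (Ile) — synonymous.
Codon 9: AAC (Asn) → GAC (Asp) — missense.
Synonymous: 2 of 4.

2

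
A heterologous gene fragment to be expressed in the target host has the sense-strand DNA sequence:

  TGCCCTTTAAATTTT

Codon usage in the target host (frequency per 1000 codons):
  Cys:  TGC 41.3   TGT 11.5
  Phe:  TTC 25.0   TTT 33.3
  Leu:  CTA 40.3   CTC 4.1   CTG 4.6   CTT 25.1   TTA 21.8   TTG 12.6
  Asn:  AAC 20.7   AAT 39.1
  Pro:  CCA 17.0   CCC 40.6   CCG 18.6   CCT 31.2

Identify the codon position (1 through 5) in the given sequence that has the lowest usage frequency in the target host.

3

Codon 1 TGC (Cys): 41.3 per 1000.
Codon 2 CCT (Pro): 31.2 per 1000.
Codon 3 TTA (Leu): 21.8 per 1000.
Codon 4 AAT (Asn): 39.1 per 1000.
Codon 5 TTT (Phe): 33.3 per 1000.
Lowest frequency is 21.8 at codon 3.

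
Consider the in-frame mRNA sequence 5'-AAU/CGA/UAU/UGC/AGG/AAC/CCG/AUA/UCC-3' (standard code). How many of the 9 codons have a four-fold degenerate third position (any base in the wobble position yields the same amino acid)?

Codon 1 AAU (Asn): third position 2-fold.
Codon 2 CGA (Arg): third position 4-fold.
Codon 3 UAU (Tyr): third position 2-fold.
Codon 4 UGC (Cys): third position 2-fold.
Codon 5 AGG (Arg): third position 2-fold.
Codon 6 AAC (Asn): third position 2-fold.
Codon 7 CCG (Pro): third position 4-fold.
Codon 8 AUA (Ile): third position 3-fold.
Codon 9 UCC (Ser): third position 4-fold.
Four-fold degenerate third positions: 3.

3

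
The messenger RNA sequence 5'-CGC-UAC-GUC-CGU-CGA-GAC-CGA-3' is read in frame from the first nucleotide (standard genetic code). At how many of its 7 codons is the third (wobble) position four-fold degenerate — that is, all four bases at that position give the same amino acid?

Codon 1 CGC (Arg): third position 4-fold.
Codon 2 UAC (Tyr): third position 2-fold.
Codon 3 GUC (Val): third position 4-fold.
Codon 4 CGU (Arg): third position 4-fold.
Codon 5 CGA (Arg): third position 4-fold.
Codon 6 GAC (Asp): third position 2-fold.
Codon 7 CGA (Arg): third position 4-fold.
Four-fold degenerate third positions: 5.

5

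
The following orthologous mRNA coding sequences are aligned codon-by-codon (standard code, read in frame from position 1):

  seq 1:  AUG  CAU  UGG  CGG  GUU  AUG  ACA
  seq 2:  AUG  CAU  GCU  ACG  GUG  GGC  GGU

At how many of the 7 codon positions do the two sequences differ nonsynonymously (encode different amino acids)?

4

Codon 1: AUG Met / AUG Met — identical.
Codon 2: CAU His / CAU His — identical.
Codon 3: UGG Trp / GCU Ala — nonsynonymous.
Codon 4: CGG Arg / ACG Thr — nonsynonymous.
Codon 5: GUU Val / GUG Val — synonymous.
Codon 6: AUG Met / GGC Gly — nonsynonymous.
Codon 7: ACA Thr / GGU Gly — nonsynonymous.
Nonsynonymous differences: 4.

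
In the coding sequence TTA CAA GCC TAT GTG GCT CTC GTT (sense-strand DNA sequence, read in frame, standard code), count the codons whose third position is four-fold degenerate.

5

Codon 1 TTA (Leu): third position 2-fold.
Codon 2 CAA (Gln): third position 2-fold.
Codon 3 GCC (Ala): third position 4-fold.
Codon 4 TAT (Tyr): third position 2-fold.
Codon 5 GTG (Val): third position 4-fold.
Codon 6 GCT (Ala): third position 4-fold.
Codon 7 CTC (Leu): third position 4-fold.
Codon 8 GTT (Val): third position 4-fold.
Four-fold degenerate third positions: 5.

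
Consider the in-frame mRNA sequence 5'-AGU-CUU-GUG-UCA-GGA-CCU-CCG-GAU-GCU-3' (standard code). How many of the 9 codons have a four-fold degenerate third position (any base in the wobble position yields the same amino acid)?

Codon 1 AGU (Ser): third position 2-fold.
Codon 2 CUU (Leu): third position 4-fold.
Codon 3 GUG (Val): third position 4-fold.
Codon 4 UCA (Ser): third position 4-fold.
Codon 5 GGA (Gly): third position 4-fold.
Codon 6 CCU (Pro): third position 4-fold.
Codon 7 CCG (Pro): third position 4-fold.
Codon 8 GAU (Asp): third position 2-fold.
Codon 9 GCU (Ala): third position 4-fold.
Four-fold degenerate third positions: 7.

7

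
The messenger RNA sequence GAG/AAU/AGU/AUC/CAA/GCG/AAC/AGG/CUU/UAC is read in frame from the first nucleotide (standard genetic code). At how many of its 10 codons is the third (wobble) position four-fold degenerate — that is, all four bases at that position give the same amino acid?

2

Codon 1 GAG (Glu): third position 2-fold.
Codon 2 AAU (Asn): third position 2-fold.
Codon 3 AGU (Ser): third position 2-fold.
Codon 4 AUC (Ile): third position 3-fold.
Codon 5 CAA (Gln): third position 2-fold.
Codon 6 GCG (Ala): third position 4-fold.
Codon 7 AAC (Asn): third position 2-fold.
Codon 8 AGG (Arg): third position 2-fold.
Codon 9 CUU (Leu): third position 4-fold.
Codon 10 UAC (Tyr): third position 2-fold.
Four-fold degenerate third positions: 2.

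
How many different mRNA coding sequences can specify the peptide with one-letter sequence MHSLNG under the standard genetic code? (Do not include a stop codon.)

Met: 1 codon.
His: 2 codons.
Ser: 6 codons.
Leu: 6 codons.
Asn: 2 codons.
Gly: 4 codons.
1 × 2 × 6 × 6 × 2 × 4 = 576.

576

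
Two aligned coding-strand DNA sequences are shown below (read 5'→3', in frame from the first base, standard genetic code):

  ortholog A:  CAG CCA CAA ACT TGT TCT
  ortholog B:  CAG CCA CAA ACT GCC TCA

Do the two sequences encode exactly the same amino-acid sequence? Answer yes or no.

Codon 1: CAG Gln / CAG Gln — identical.
Codon 2: CCA Pro / CCA Pro — identical.
Codon 3: CAA Gln / CAA Gln — identical.
Codon 4: ACT Thr / ACT Thr — identical.
Codon 5: TGT Cys / GCC Ala — nonsynonymous.
Codon 6: TCT Ser / TCA Ser — synonymous.
Nonsynonymous differences: 1 → different protein.

no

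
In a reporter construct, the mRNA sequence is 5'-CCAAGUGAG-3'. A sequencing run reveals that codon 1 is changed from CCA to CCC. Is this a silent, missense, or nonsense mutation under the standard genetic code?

Position 3 falls in codon 1: CCA → Pro.
After the substitution the codon is CCC → Pro.
Both encode Pro, so the change is synonymous.

silent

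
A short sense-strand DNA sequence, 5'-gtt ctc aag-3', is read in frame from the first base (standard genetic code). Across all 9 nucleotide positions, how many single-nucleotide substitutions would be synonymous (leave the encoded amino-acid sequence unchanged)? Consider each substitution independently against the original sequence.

7

Codon 1 (GTT, Val): 3 synonymous substitutions.
Codon 2 (CTC, Leu): 3 synonymous substitutions.
Codon 3 (AAG, Lys): 1 synonymous substitution.
Total: 3 + 3 + 1 = 7.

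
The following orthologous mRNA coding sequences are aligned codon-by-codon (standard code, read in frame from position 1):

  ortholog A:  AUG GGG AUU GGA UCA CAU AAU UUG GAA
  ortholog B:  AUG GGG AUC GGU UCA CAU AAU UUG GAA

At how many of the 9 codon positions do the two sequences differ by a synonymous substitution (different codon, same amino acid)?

Codon 1: AUG Met / AUG Met — identical.
Codon 2: GGG Gly / GGG Gly — identical.
Codon 3: AUU Ile / AUC Ile — synonymous.
Codon 4: GGA Gly / GGU Gly — synonymous.
Codon 5: UCA Ser / UCA Ser — identical.
Codon 6: CAU His / CAU His — identical.
Codon 7: AAU Asn / AAU Asn — identical.
Codon 8: UUG Leu / UUG Leu — identical.
Codon 9: GAA Glu / GAA Glu — identical.
Synonymous differences: 2.

2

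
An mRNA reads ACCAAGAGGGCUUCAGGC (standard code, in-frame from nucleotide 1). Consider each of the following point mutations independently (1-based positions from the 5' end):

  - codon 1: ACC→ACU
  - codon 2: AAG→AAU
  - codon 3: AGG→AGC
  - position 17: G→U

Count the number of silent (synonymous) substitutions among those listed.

1

Codon 1: ACC (Thr) → ACU (Thr) — synonymous.
Codon 2: AAG (Lys) → AAU (Asn) — missense.
Codon 3: AGG (Arg) → AGC (Ser) — missense.
Codon 6: GGC (Gly) → GUC (Val) — missense.
Synonymous: 1 of 4.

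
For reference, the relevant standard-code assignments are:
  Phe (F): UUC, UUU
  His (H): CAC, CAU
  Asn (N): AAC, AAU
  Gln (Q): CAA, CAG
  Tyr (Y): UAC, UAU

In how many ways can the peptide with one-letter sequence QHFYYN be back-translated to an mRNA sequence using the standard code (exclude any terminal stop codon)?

Gln: 2 codons.
His: 2 codons.
Phe: 2 codons.
Tyr: 2 codons.
Tyr: 2 codons.
Asn: 2 codons.
2 × 2 × 2 × 2 × 2 × 2 = 64.

64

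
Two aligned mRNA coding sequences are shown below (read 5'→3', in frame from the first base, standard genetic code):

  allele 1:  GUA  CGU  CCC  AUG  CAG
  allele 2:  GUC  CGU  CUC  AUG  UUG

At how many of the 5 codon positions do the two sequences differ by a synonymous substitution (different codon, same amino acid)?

Codon 1: GUA Val / GUC Val — synonymous.
Codon 2: CGU Arg / CGU Arg — identical.
Codon 3: CCC Pro / CUC Leu — nonsynonymous.
Codon 4: AUG Met / AUG Met — identical.
Codon 5: CAG Gln / UUG Leu — nonsynonymous.
Synonymous differences: 1.

1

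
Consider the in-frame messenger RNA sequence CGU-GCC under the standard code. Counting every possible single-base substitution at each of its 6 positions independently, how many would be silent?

Codon 1 (CGU, Arg): 3 synonymous substitutions.
Codon 2 (GCC, Ala): 3 synonymous substitutions.
Total: 3 + 3 = 6.

6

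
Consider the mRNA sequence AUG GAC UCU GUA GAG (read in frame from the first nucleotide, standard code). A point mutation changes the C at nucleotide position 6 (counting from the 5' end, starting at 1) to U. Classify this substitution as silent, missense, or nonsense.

silent

Position 6 falls in codon 2: GAC → Asp.
After the substitution the codon is GAU → Asp.
Both encode Asp, so the change is synonymous.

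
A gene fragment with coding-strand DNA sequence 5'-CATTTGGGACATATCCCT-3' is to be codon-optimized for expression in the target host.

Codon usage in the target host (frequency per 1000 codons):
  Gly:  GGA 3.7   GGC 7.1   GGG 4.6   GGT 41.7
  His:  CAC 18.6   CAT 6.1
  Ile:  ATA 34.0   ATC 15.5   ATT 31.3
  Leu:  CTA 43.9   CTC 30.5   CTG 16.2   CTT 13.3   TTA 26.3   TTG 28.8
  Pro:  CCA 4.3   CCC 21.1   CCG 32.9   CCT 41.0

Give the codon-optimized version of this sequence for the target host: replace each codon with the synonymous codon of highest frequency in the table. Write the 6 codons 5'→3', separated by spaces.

Codon 1 (His): best is CAC at 18.6.
Codon 2 (Leu): best is CTA at 43.9.
Codon 3 (Gly): best is GGT at 41.7.
Codon 4 (His): best is CAC at 18.6.
Codon 5 (Ile): best is ATA at 34.0.
Codon 6 (Pro): best is CCT at 41.0.

CAC CTA GGT CAC ATA CCT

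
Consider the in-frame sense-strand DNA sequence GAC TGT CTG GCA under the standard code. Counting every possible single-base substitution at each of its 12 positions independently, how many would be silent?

9

Codon 1 (GAC, Asp): 1 synonymous substitution.
Codon 2 (TGT, Cys): 1 synonymous substitution.
Codon 3 (CTG, Leu): 4 synonymous substitutions.
Codon 4 (GCA, Ala): 3 synonymous substitutions.
Total: 1 + 1 + 4 + 3 = 9.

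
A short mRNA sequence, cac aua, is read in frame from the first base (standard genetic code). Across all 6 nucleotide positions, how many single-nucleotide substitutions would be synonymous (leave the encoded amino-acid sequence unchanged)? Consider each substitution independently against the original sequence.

Codon 1 (CAC, His): 1 synonymous substitution.
Codon 2 (AUA, Ile): 2 synonymous substitutions.
Total: 1 + 2 = 3.

3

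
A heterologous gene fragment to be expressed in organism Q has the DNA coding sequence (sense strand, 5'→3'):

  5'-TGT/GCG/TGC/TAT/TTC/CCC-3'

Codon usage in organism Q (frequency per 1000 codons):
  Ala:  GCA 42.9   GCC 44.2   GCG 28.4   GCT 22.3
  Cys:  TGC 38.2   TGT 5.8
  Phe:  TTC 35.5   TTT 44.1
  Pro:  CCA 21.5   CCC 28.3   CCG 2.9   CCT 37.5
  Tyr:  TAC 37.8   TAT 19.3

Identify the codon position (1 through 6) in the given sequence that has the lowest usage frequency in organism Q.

Codon 1 TGT (Cys): 5.8 per 1000.
Codon 2 GCG (Ala): 28.4 per 1000.
Codon 3 TGC (Cys): 38.2 per 1000.
Codon 4 TAT (Tyr): 19.3 per 1000.
Codon 5 TTC (Phe): 35.5 per 1000.
Codon 6 CCC (Pro): 28.3 per 1000.
Lowest frequency is 5.8 at codon 1.

1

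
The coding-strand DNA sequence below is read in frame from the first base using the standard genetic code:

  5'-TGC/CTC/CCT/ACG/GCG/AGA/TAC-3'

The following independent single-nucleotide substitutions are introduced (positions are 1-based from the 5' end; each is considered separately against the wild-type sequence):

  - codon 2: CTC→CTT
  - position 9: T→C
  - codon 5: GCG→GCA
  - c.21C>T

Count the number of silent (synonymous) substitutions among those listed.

4

Codon 2: CTC (Leu) → CTT (Leu) — synonymous.
Codon 3: CCT (Pro) → CCC (Pro) — synonymous.
Codon 5: GCG (Ala) → GCA (Ala) — synonymous.
Codon 7: TAC (Tyr) → TAT (Tyr) — synonymous.
Synonymous: 4 of 4.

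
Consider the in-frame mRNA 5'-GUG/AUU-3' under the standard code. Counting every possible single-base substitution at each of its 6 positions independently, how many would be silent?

Codon 1 (GUG, Val): 3 synonymous substitutions.
Codon 2 (AUU, Ile): 2 synonymous substitutions.
Total: 3 + 2 = 5.

5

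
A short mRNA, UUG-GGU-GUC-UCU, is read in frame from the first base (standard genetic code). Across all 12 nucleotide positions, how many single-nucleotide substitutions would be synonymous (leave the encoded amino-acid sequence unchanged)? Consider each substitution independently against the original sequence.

Codon 1 (UUG, Leu): 2 synonymous substitutions.
Codon 2 (GGU, Gly): 3 synonymous substitutions.
Codon 3 (GUC, Val): 3 synonymous substitutions.
Codon 4 (UCU, Ser): 3 synonymous substitutions.
Total: 2 + 3 + 3 + 3 = 11.

11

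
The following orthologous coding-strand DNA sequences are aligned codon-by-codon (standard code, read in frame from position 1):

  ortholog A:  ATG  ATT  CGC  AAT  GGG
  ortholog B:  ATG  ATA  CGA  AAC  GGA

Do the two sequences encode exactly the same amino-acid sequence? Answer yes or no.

yes

Codon 1: ATG Met / ATG Met — identical.
Codon 2: ATT Ile / ATA Ile — synonymous.
Codon 3: CGC Arg / CGA Arg — synonymous.
Codon 4: AAT Asn / AAC Asn — synonymous.
Codon 5: GGG Gly / GGA Gly — synonymous.
Nonsynonymous differences: 0 → same protein.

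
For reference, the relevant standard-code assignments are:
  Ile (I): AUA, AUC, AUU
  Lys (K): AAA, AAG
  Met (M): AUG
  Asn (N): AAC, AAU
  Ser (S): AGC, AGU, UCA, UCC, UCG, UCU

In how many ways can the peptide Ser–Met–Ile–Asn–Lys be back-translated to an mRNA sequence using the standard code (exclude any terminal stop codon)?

Ser: 6 codons.
Met: 1 codon.
Ile: 3 codons.
Asn: 2 codons.
Lys: 2 codons.
6 × 1 × 3 × 2 × 2 = 72.

72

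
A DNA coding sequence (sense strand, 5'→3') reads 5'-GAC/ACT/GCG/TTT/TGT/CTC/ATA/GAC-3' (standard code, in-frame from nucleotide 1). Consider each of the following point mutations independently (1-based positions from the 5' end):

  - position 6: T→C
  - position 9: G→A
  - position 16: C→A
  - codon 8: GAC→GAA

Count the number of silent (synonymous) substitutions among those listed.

2

Codon 2: ACT (Thr) → ACC (Thr) — synonymous.
Codon 3: GCG (Ala) → GCA (Ala) — synonymous.
Codon 6: CTC (Leu) → ATC (Ile) — missense.
Codon 8: GAC (Asp) → GAA (Glu) — missense.
Synonymous: 2 of 4.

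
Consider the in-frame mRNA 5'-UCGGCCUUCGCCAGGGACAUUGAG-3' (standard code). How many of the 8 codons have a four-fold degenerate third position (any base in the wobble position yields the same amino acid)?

3

Codon 1 UCG (Ser): third position 4-fold.
Codon 2 GCC (Ala): third position 4-fold.
Codon 3 UUC (Phe): third position 2-fold.
Codon 4 GCC (Ala): third position 4-fold.
Codon 5 AGG (Arg): third position 2-fold.
Codon 6 GAC (Asp): third position 2-fold.
Codon 7 AUU (Ile): third position 3-fold.
Codon 8 GAG (Glu): third position 2-fold.
Four-fold degenerate third positions: 3.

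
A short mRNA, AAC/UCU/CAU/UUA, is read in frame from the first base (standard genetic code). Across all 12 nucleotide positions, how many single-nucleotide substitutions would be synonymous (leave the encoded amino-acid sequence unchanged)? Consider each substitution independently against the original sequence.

7

Codon 1 (AAC, Asn): 1 synonymous substitution.
Codon 2 (UCU, Ser): 3 synonymous substitutions.
Codon 3 (CAU, His): 1 synonymous substitution.
Codon 4 (UUA, Leu): 2 synonymous substitutions.
Total: 1 + 3 + 1 + 2 = 7.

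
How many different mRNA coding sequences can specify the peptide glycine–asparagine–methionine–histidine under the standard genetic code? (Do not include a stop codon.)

16

Gly: 4 codons.
Asn: 2 codons.
Met: 1 codon.
His: 2 codons.
4 × 2 × 1 × 2 = 16.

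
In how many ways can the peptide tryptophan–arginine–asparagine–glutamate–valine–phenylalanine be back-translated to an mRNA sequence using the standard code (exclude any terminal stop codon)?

Trp: 1 codon.
Arg: 6 codons.
Asn: 2 codons.
Glu: 2 codons.
Val: 4 codons.
Phe: 2 codons.
1 × 6 × 2 × 2 × 4 × 2 = 192.

192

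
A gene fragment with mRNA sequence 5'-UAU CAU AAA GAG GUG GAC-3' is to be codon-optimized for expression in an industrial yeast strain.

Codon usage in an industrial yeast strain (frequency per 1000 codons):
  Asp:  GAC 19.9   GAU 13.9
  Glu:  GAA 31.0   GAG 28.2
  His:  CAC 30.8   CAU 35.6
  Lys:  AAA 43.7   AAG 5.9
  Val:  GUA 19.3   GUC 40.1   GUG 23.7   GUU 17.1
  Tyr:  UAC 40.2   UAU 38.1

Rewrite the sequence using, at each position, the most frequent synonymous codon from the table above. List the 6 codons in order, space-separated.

Codon 1 (Tyr): best is UAC at 40.2.
Codon 2 (His): best is CAU at 35.6.
Codon 3 (Lys): best is AAA at 43.7.
Codon 4 (Glu): best is GAA at 31.0.
Codon 5 (Val): best is GUC at 40.1.
Codon 6 (Asp): best is GAC at 19.9.

UAC CAU AAA GAA GUC GAC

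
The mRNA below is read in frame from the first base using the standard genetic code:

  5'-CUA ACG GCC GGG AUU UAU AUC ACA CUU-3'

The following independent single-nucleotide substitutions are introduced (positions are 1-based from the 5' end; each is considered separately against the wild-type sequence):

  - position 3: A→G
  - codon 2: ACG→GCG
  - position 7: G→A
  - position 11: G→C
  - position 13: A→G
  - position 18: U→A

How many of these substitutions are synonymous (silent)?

1

Codon 1: CUA (Leu) → CUG (Leu) — synonymous.
Codon 2: ACG (Thr) → GCG (Ala) — missense.
Codon 3: GCC (Ala) → ACC (Thr) — missense.
Codon 4: GGG (Gly) → GCG (Ala) — missense.
Codon 5: AUU (Ile) → GUU (Val) — missense.
Codon 6: UAU (Tyr) → UAA (Stop) — nonsense.
Synonymous: 1 of 6.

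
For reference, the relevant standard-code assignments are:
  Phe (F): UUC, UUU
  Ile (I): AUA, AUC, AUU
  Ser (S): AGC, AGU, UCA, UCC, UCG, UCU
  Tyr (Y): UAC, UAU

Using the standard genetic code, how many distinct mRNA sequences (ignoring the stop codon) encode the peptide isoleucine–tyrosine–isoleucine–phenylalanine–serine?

216

Ile: 3 codons.
Tyr: 2 codons.
Ile: 3 codons.
Phe: 2 codons.
Ser: 6 codons.
3 × 2 × 3 × 2 × 6 = 216.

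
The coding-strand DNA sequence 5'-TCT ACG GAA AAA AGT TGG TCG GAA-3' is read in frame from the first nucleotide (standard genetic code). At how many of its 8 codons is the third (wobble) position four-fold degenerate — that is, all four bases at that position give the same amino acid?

3

Codon 1 TCT (Ser): third position 4-fold.
Codon 2 ACG (Thr): third position 4-fold.
Codon 3 GAA (Glu): third position 2-fold.
Codon 4 AAA (Lys): third position 2-fold.
Codon 5 AGT (Ser): third position 2-fold.
Codon 6 TGG (Trp): third position 1-fold.
Codon 7 TCG (Ser): third position 4-fold.
Codon 8 GAA (Glu): third position 2-fold.
Four-fold degenerate third positions: 3.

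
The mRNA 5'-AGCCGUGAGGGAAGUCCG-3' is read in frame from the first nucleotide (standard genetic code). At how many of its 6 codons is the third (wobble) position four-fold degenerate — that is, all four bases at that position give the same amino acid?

Codon 1 AGC (Ser): third position 2-fold.
Codon 2 CGU (Arg): third position 4-fold.
Codon 3 GAG (Glu): third position 2-fold.
Codon 4 GGA (Gly): third position 4-fold.
Codon 5 AGU (Ser): third position 2-fold.
Codon 6 CCG (Pro): third position 4-fold.
Four-fold degenerate third positions: 3.

3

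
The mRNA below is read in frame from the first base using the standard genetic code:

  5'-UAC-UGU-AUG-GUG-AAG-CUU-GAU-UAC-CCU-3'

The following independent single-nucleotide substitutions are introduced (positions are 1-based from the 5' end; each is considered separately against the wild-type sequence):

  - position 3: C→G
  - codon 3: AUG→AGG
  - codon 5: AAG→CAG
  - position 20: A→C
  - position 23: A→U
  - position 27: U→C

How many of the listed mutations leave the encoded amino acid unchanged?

1

Codon 1: UAC (Tyr) → UAG (Stop) — nonsense.
Codon 3: AUG (Met) → AGG (Arg) — missense.
Codon 5: AAG (Lys) → CAG (Gln) — missense.
Codon 7: GAU (Asp) → GCU (Ala) — missense.
Codon 8: UAC (Tyr) → UUC (Phe) — missense.
Codon 9: CCU (Pro) → CCC (Pro) — synonymous.
Synonymous: 1 of 6.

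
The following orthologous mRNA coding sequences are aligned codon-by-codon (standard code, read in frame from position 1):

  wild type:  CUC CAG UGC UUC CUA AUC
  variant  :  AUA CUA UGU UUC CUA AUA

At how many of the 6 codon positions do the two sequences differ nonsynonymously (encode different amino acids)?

Codon 1: CUC Leu / AUA Ile — nonsynonymous.
Codon 2: CAG Gln / CUA Leu — nonsynonymous.
Codon 3: UGC Cys / UGU Cys — synonymous.
Codon 4: UUC Phe / UUC Phe — identical.
Codon 5: CUA Leu / CUA Leu — identical.
Codon 6: AUC Ile / AUA Ile — synonymous.
Nonsynonymous differences: 2.

2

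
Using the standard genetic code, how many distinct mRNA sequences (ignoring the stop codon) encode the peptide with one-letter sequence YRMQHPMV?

Tyr: 2 codons.
Arg: 6 codons.
Met: 1 codon.
Gln: 2 codons.
His: 2 codons.
Pro: 4 codons.
Met: 1 codon.
Val: 4 codons.
2 × 6 × 1 × 2 × 2 × 4 × 1 × 4 = 768.

768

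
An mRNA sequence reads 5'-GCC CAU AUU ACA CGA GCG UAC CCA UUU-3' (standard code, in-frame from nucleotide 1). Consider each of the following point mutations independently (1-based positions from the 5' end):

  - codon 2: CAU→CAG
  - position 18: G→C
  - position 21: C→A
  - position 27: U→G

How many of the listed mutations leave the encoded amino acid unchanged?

Codon 2: CAU (His) → CAG (Gln) — missense.
Codon 6: GCG (Ala) → GCC (Ala) — synonymous.
Codon 7: UAC (Tyr) → UAA (Stop) — nonsense.
Codon 9: UUU (Phe) → UUG (Leu) — missense.
Synonymous: 1 of 4.

1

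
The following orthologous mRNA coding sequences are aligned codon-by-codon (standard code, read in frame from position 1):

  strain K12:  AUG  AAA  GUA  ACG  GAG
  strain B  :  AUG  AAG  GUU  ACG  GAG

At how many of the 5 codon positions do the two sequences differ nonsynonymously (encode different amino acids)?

Codon 1: AUG Met / AUG Met — identical.
Codon 2: AAA Lys / AAG Lys — synonymous.
Codon 3: GUA Val / GUU Val — synonymous.
Codon 4: ACG Thr / ACG Thr — identical.
Codon 5: GAG Glu / GAG Glu — identical.
Nonsynonymous differences: 0.

0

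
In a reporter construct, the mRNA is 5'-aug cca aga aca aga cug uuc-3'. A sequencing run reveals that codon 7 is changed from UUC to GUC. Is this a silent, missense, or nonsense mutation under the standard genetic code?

Position 19 falls in codon 7: UUC → Phe.
After the substitution the codon is GUC → Val.
Phe ≠ Val, so this is a missense mutation.

missense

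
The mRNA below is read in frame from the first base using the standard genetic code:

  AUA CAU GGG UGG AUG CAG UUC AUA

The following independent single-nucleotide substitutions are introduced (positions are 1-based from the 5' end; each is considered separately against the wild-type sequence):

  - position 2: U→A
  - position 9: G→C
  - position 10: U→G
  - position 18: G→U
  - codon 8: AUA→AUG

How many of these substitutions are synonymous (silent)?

Codon 1: AUA (Ile) → AAA (Lys) — missense.
Codon 3: GGG (Gly) → GGC (Gly) — synonymous.
Codon 4: UGG (Trp) → GGG (Gly) — missense.
Codon 6: CAG (Gln) → CAU (His) — missense.
Codon 8: AUA (Ile) → AUG (Met) — missense.
Synonymous: 1 of 5.

1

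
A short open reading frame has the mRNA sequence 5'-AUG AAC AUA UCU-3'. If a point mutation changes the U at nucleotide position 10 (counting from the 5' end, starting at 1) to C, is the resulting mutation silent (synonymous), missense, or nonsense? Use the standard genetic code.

Position 10 falls in codon 4: UCU → Ser.
After the substitution the codon is CCU → Pro.
Ser ≠ Pro, so this is a missense mutation.

missense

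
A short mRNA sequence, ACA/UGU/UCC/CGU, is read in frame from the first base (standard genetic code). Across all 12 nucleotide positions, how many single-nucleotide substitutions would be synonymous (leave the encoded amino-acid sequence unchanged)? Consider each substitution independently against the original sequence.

10

Codon 1 (ACA, Thr): 3 synonymous substitutions.
Codon 2 (UGU, Cys): 1 synonymous substitution.
Codon 3 (UCC, Ser): 3 synonymous substitutions.
Codon 4 (CGU, Arg): 3 synonymous substitutions.
Total: 3 + 1 + 3 + 3 = 10.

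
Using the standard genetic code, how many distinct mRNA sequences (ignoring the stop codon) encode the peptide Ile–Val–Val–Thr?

Ile: 3 codons.
Val: 4 codons.
Val: 4 codons.
Thr: 4 codons.
3 × 4 × 4 × 4 = 192.

192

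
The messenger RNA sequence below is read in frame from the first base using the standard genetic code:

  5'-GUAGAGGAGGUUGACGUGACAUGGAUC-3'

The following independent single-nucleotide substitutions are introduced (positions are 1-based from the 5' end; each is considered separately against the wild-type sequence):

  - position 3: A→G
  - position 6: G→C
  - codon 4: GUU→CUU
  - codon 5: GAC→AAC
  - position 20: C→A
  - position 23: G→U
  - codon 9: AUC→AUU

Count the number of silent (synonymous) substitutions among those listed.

2

Codon 1: GUA (Val) → GUG (Val) — synonymous.
Codon 2: GAG (Glu) → GAC (Asp) — missense.
Codon 4: GUU (Val) → CUU (Leu) — missense.
Codon 5: GAC (Asp) → AAC (Asn) — missense.
Codon 7: ACA (Thr) → AAA (Lys) — missense.
Codon 8: UGG (Trp) → UUG (Leu) — missense.
Codon 9: AUC (Ile) → AUU (Ile) — synonymous.
Synonymous: 2 of 7.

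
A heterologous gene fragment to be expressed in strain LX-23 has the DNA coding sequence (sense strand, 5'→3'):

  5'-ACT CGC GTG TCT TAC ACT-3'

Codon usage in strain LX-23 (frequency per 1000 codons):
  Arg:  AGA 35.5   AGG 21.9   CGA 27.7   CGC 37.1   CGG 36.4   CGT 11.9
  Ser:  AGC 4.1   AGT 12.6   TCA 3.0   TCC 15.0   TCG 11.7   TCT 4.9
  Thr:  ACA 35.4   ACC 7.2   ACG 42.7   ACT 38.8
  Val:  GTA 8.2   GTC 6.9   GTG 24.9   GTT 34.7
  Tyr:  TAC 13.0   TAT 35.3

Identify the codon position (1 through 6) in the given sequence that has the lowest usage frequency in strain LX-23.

Codon 1 ACT (Thr): 38.8 per 1000.
Codon 2 CGC (Arg): 37.1 per 1000.
Codon 3 GTG (Val): 24.9 per 1000.
Codon 4 TCT (Ser): 4.9 per 1000.
Codon 5 TAC (Tyr): 13.0 per 1000.
Codon 6 ACT (Thr): 38.8 per 1000.
Lowest frequency is 4.9 at codon 4.

4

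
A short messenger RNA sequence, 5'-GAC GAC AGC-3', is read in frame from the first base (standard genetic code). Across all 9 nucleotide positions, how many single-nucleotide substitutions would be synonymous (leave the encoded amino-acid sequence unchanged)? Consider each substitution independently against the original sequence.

3

Codon 1 (GAC, Asp): 1 synonymous substitution.
Codon 2 (GAC, Asp): 1 synonymous substitution.
Codon 3 (AGC, Ser): 1 synonymous substitution.
Total: 1 + 1 + 1 = 3.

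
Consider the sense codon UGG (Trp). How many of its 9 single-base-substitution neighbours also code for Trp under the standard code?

0

Position 1: none → 0 synonymous.
Position 2: none → 0 synonymous.
Position 3: none → 0 synonymous.
Total: 0 + 0 + 0 = 0.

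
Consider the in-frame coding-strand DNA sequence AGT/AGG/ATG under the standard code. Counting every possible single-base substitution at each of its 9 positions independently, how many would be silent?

Codon 1 (AGT, Ser): 1 synonymous substitution.
Codon 2 (AGG, Arg): 2 synonymous substitutions.
Codon 3 (ATG, Met): 0 synonymous substitutions.
Total: 1 + 2 + 0 = 3.

3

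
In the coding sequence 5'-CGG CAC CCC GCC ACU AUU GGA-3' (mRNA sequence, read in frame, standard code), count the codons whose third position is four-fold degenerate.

Codon 1 CGG (Arg): third position 4-fold.
Codon 2 CAC (His): third position 2-fold.
Codon 3 CCC (Pro): third position 4-fold.
Codon 4 GCC (Ala): third position 4-fold.
Codon 5 ACU (Thr): third position 4-fold.
Codon 6 AUU (Ile): third position 3-fold.
Codon 7 GGA (Gly): third position 4-fold.
Four-fold degenerate third positions: 5.

5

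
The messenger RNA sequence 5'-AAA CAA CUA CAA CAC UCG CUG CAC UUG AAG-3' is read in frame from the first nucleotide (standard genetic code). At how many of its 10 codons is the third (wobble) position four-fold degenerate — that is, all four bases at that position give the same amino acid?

3

Codon 1 AAA (Lys): third position 2-fold.
Codon 2 CAA (Gln): third position 2-fold.
Codon 3 CUA (Leu): third position 4-fold.
Codon 4 CAA (Gln): third position 2-fold.
Codon 5 CAC (His): third position 2-fold.
Codon 6 UCG (Ser): third position 4-fold.
Codon 7 CUG (Leu): third position 4-fold.
Codon 8 CAC (His): third position 2-fold.
Codon 9 UUG (Leu): third position 2-fold.
Codon 10 AAG (Lys): third position 2-fold.
Four-fold degenerate third positions: 3.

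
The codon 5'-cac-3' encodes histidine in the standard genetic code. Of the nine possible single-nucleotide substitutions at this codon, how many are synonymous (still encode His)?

1

Position 1: none → 0 synonymous.
Position 2: none → 0 synonymous.
Position 3: CAU → 1 synonymous.
Total: 0 + 0 + 1 = 1.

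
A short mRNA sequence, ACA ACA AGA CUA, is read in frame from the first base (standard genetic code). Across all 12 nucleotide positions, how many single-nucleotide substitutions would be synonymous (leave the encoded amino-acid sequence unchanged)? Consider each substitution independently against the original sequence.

Codon 1 (ACA, Thr): 3 synonymous substitutions.
Codon 2 (ACA, Thr): 3 synonymous substitutions.
Codon 3 (AGA, Arg): 2 synonymous substitutions.
Codon 4 (CUA, Leu): 4 synonymous substitutions.
Total: 3 + 3 + 2 + 4 = 12.

12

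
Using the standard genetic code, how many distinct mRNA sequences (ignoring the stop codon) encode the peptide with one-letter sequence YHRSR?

Tyr: 2 codons.
His: 2 codons.
Arg: 6 codons.
Ser: 6 codons.
Arg: 6 codons.
2 × 2 × 6 × 6 × 6 = 864.

864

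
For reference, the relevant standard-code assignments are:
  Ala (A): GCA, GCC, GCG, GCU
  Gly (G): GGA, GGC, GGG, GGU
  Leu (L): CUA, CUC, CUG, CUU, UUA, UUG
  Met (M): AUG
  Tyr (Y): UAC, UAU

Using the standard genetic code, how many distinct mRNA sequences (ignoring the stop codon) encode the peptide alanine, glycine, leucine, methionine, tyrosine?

Ala: 4 codons.
Gly: 4 codons.
Leu: 6 codons.
Met: 1 codon.
Tyr: 2 codons.
4 × 4 × 6 × 1 × 2 = 192.

192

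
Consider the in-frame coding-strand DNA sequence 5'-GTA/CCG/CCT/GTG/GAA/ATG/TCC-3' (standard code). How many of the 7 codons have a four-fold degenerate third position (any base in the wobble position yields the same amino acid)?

5

Codon 1 GTA (Val): third position 4-fold.
Codon 2 CCG (Pro): third position 4-fold.
Codon 3 CCT (Pro): third position 4-fold.
Codon 4 GTG (Val): third position 4-fold.
Codon 5 GAA (Glu): third position 2-fold.
Codon 6 ATG (Met): third position 1-fold.
Codon 7 TCC (Ser): third position 4-fold.
Four-fold degenerate third positions: 5.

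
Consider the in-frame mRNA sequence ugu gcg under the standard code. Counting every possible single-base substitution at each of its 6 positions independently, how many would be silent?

Codon 1 (UGU, Cys): 1 synonymous substitution.
Codon 2 (GCG, Ala): 3 synonymous substitutions.
Total: 1 + 3 = 4.

4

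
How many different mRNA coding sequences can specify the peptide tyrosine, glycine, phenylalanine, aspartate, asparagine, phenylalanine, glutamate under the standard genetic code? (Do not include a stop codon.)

Tyr: 2 codons.
Gly: 4 codons.
Phe: 2 codons.
Asp: 2 codons.
Asn: 2 codons.
Phe: 2 codons.
Glu: 2 codons.
2 × 4 × 2 × 2 × 2 × 2 × 2 = 256.

256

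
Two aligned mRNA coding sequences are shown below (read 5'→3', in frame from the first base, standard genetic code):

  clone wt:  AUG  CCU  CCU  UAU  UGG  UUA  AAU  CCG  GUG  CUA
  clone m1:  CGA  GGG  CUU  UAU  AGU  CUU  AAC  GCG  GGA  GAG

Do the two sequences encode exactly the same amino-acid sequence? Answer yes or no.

Codon 1: AUG Met / CGA Arg — nonsynonymous.
Codon 2: CCU Pro / GGG Gly — nonsynonymous.
Codon 3: CCU Pro / CUU Leu — nonsynonymous.
Codon 4: UAU Tyr / UAU Tyr — identical.
Codon 5: UGG Trp / AGU Ser — nonsynonymous.
Codon 6: UUA Leu / CUU Leu — synonymous.
Codon 7: AAU Asn / AAC Asn — synonymous.
Codon 8: CCG Pro / GCG Ala — nonsynonymous.
Codon 9: GUG Val / GGA Gly — nonsynonymous.
Codon 10: CUA Leu / GAG Glu — nonsynonymous.
Nonsynonymous differences: 7 → different protein.

no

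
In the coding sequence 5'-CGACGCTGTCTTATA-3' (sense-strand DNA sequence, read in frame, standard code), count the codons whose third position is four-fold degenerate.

Codon 1 CGA (Arg): third position 4-fold.
Codon 2 CGC (Arg): third position 4-fold.
Codon 3 TGT (Cys): third position 2-fold.
Codon 4 CTT (Leu): third position 4-fold.
Codon 5 ATA (Ile): third position 3-fold.
Four-fold degenerate third positions: 3.

3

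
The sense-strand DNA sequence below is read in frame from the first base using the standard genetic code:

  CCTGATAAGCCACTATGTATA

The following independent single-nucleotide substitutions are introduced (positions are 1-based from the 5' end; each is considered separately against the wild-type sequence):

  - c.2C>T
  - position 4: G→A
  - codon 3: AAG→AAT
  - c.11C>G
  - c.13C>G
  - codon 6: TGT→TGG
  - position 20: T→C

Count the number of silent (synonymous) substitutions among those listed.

Codon 1: CCT (Pro) → CTT (Leu) — missense.
Codon 2: GAT (Asp) → AAT (Asn) — missense.
Codon 3: AAG (Lys) → AAT (Asn) — missense.
Codon 4: CCA (Pro) → CGA (Arg) — missense.
Codon 5: CTA (Leu) → GTA (Val) — missense.
Codon 6: TGT (Cys) → TGG (Trp) — missense.
Codon 7: ATA (Ile) → ACA (Thr) — missense.
Synonymous: 0 of 7.

0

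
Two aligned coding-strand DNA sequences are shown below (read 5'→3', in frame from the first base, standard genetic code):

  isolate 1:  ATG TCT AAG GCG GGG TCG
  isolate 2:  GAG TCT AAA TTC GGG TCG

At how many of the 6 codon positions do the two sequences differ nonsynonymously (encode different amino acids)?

Codon 1: ATG Met / GAG Glu — nonsynonymous.
Codon 2: TCT Ser / TCT Ser — identical.
Codon 3: AAG Lys / AAA Lys — synonymous.
Codon 4: GCG Ala / TTC Phe — nonsynonymous.
Codon 5: GGG Gly / GGG Gly — identical.
Codon 6: TCG Ser / TCG Ser — identical.
Nonsynonymous differences: 2.

2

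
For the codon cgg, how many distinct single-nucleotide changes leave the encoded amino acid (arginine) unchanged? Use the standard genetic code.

4

Position 1: AGG → 1 synonymous.
Position 2: none → 0 synonymous.
Position 3: CGT, CGC, CGA → 3 synonymous.
Total: 1 + 0 + 3 = 4.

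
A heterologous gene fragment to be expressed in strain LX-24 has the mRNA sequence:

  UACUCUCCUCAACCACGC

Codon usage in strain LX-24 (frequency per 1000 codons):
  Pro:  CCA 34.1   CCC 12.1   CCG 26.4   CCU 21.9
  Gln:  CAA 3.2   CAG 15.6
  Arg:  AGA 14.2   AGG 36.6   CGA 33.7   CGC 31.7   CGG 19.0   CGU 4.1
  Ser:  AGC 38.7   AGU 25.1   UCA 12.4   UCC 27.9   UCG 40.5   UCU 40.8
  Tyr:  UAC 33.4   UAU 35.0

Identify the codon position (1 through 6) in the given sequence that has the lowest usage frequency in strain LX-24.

4

Codon 1 UAC (Tyr): 33.4 per 1000.
Codon 2 UCU (Ser): 40.8 per 1000.
Codon 3 CCU (Pro): 21.9 per 1000.
Codon 4 CAA (Gln): 3.2 per 1000.
Codon 5 CCA (Pro): 34.1 per 1000.
Codon 6 CGC (Arg): 31.7 per 1000.
Lowest frequency is 3.2 at codon 4.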